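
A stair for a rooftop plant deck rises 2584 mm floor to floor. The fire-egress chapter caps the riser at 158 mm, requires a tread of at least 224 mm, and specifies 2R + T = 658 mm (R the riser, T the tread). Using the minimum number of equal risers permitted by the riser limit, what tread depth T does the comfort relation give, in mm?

2584 / 158 = 16.354 → round up to 17 risers.
Riser R = 2584 / 17 = 152 mm, within the 158 mm limit.
Tread T = 658 − 2 × 152 = 354 mm (≥ 224 mm).

354 mm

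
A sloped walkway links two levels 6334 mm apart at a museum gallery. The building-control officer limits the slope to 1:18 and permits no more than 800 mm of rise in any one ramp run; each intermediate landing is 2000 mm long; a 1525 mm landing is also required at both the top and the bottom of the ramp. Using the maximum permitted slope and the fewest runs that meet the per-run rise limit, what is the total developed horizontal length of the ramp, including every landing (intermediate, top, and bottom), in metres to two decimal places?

131.06 m

⌈6334/800⌉ = 8 ramp runs. That means 7 intermediate landings.
Horizontal run for 6334 mm of rise at 1:18 is 6334 × 18 = 114012 mm.
Intermediate landings: 7 × 2000 = 14000 mm.
Top and bottom landings: 2 × 1525 = 3050 mm.
Total = 114012 + 14000 + 3050 = 131062 mm.
= 131.06 m.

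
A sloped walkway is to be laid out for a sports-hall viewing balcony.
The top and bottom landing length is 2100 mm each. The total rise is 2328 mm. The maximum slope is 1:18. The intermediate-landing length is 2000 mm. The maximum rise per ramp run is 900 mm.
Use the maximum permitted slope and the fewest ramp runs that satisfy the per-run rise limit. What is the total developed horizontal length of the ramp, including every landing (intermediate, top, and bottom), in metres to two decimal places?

50.10 m

2328 / 900 = 2.59, so 3 ramp runs are needed. That means 2 intermediate landings.
Ramp run (horizontal) at 1:18: 2328 × 18 = 41904 mm.
2 intermediate landings contribute 2 × 2000 = 4000 mm.
Top and bottom landings: 2 × 2100 = 4200 mm.
Total = 41904 + 4000 + 4200 = 50104 mm.
= 50.10 m.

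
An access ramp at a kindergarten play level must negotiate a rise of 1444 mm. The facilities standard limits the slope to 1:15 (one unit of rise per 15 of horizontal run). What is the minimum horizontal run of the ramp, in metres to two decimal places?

21.66 m

At 1:15 the run is 15 × 1444 = 21660 mm.
21660 mm = 21.66 m.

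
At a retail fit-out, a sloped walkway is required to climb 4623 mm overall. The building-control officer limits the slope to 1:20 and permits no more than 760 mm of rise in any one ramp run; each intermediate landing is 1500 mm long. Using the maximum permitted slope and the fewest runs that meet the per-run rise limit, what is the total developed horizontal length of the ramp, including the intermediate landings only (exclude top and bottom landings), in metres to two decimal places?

At most 760 each: 4623/760 = 6.08, giving 7 ramp runs. That means 6 intermediate landings.
Horizontal run for 4623 mm of rise at 1:20 is 4623 × 20 = 92460 mm.
6 intermediate landings contribute 6 × 1500 = 9000 mm.
Total developed length = 92460 + 9000 = 101460 mm.
= 101.46 m.

101.46 m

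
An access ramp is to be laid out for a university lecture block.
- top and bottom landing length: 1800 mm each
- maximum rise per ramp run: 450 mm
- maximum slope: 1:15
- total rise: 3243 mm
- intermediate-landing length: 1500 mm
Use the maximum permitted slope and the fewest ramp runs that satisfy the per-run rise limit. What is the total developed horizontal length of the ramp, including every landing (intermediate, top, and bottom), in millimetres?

62745 mm

3243 / 450 = 7.21, so 8 ramp runs are needed. That means 7 intermediate landings.
Horizontal run for 3243 mm of rise at 1:15 is 3243 × 15 = 48645 mm.
7 intermediate landings contribute 7 × 1500 = 10500 mm.
Top and bottom landings: 2 × 1800 = 3600 mm.
Total = 48645 + 10500 + 3600 = 62745 mm.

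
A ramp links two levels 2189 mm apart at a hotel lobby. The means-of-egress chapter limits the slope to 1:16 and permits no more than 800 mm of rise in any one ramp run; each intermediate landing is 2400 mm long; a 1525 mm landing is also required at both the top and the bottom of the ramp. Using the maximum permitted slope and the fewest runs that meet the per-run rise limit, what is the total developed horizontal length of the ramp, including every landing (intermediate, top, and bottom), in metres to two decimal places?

42.87 m

⌈2189/800⌉ = 3 ramp runs. That means 2 intermediate landings.
Horizontal run for 2189 mm of rise at 1:16 is 2189 × 16 = 35024 mm.
2 intermediate landings contribute 2 × 2400 = 4800 mm.
Top and bottom landings: 2 × 1525 = 3050 mm.
Total = 35024 + 4800 + 3050 = 42874 mm.
= 42.87 m.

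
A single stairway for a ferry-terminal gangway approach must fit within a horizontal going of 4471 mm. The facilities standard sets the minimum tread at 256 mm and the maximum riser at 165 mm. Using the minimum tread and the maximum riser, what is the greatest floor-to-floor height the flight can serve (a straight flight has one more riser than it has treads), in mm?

2970 mm

Treads that fit: ⌊4471 / 256⌋ = 17.
Risers = treads + 1 = 18.
Maximum height = 18 × 165 = 2970 mm.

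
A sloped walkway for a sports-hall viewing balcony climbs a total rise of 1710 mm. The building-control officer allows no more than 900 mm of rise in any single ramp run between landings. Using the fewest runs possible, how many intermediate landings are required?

1 intermediate landings

At most 900 each: 1710/900 = 1.90, giving 2 ramp runs.
2 runs are separated by 1 intermediate landings.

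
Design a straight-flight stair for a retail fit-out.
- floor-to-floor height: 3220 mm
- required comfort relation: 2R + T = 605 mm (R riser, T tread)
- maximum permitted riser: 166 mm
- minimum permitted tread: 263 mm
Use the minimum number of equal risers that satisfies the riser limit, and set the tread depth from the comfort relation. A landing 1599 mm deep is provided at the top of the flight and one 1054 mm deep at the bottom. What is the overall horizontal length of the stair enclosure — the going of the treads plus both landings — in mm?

8030 mm

3220 / 166 = 19.398 → round up to 20 risers.
Riser R = 3220 / 20 = 161 mm, within the 166 mm limit.
Tread T = 605 − 2 × 161 = 283 mm (≥ 263 mm).
20 risers give 19 treads; going = 19 × 283 = 5377 mm.
Enclosure = 5377 + 1599 + 1054 = 8030 mm.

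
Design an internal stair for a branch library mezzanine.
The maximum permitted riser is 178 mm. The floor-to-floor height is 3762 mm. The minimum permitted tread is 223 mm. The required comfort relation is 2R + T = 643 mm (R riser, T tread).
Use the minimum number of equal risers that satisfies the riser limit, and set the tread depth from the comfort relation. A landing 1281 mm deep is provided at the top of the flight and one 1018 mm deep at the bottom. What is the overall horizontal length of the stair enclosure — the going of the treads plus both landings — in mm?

8620 mm

3762 / 178 = 21.135 → round up to 22 risers.
R = 3762 ÷ 22 = 171 mm.
T = 643 − 2·171 = 301 mm, which satisfies the 223 mm minimum.
Treads = 22 − 1 = 21; going = 21 × 301 = 6321 mm.
Enclosure = 6321 + 1281 + 1018 = 8620 mm.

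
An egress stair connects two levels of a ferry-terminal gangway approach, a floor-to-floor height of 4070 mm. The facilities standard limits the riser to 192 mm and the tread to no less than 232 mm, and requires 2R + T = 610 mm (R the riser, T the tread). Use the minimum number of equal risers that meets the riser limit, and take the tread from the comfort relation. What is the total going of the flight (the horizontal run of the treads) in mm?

⌈4070/192⌉ = 22 risers.
R = 4070 ÷ 22 = 185 mm.
Tread T = 610 − 2 × 185 = 240 mm (≥ 232 mm).
Treads = 22 − 1 = 21; going = 21 × 240 = 5040 mm.

5040 mm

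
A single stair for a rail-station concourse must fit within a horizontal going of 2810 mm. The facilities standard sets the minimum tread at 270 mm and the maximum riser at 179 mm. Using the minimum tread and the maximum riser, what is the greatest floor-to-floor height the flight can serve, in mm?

2810 / 270 = 10.41, so 10 treads fit.
Risers = treads + 1 = 11.
Maximum height = 11 × 179 = 1969 mm.

1969 mm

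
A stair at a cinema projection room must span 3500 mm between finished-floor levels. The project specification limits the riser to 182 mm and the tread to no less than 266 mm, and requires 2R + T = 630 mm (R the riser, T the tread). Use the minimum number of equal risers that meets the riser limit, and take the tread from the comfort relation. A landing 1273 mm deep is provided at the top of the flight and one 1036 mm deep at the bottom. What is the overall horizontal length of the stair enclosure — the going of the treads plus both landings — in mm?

7629 mm

At most 182 each: 3500/182 = 19.23, giving 20 risers.
Each riser is 3500/20 = 175 mm (≤ 182 mm).
Tread T = 630 − 2 × 175 = 280 mm (≥ 266 mm).
Going = (20 − 1) × 280 = 5320 mm.
Enclosure = 5320 + 1273 + 1036 = 7629 mm.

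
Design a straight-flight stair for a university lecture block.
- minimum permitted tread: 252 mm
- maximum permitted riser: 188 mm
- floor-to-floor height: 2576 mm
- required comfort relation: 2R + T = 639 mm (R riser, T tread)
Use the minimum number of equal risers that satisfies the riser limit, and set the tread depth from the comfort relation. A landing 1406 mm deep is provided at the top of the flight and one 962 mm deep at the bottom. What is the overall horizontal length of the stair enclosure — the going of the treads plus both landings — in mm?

2576 / 188 = 13.702 → round up to 14 risers.
Riser R = 2576 / 14 = 184 mm, within the 188 mm limit.
From 2R + T = 639: T = 639 − 368 = 271 mm.
Treads = 14 − 1 = 13; going = 13 × 271 = 3523 mm.
Enclosure = 3523 + 1406 + 962 = 5891 mm.

5891 mm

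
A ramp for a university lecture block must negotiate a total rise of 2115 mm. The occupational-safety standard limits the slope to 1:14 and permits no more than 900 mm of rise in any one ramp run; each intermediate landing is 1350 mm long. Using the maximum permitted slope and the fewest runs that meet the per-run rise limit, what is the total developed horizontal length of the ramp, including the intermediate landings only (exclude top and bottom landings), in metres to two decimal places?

2115 / 900 = 2.35, so 3 ramp runs are needed. That means 2 intermediate landings.
Ramp run (horizontal) at 1:14: 2115 × 14 = 29610 mm.
2 intermediate landings contribute 2 × 1350 = 2700 mm.
Total developed length = 29610 + 2700 = 32310 mm.
= 32.31 m.

32.31 m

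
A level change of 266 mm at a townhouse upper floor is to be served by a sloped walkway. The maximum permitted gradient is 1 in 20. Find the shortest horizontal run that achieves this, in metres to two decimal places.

5.32 m

At 1:20 the run is 20 × 266 = 5320 mm.
5320 mm = 5.32 m.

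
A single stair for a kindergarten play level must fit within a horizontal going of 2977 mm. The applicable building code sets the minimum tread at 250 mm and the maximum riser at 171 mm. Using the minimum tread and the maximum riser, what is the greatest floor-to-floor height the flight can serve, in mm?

2052 mm

Treads that fit: ⌊2977 / 250⌋ = 11.
Risers = treads + 1 = 12.
Maximum height = 12 × 171 = 2052 mm.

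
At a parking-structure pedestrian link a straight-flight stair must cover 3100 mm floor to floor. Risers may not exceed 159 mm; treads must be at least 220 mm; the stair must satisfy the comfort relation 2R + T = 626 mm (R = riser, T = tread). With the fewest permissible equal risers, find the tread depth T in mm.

316 mm

At most 159 each: 3100/159 = 19.50, giving 20 risers.
Riser R = 3100 / 20 = 155 mm, within the 159 mm limit.
From 2R + T = 626: T = 626 − 310 = 316 mm.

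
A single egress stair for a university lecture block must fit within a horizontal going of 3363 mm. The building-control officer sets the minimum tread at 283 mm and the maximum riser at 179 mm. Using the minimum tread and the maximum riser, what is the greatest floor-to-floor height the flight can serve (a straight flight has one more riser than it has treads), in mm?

Treads that fit: ⌊3363 / 283⌋ = 11.
Risers = treads + 1 = 12.
Maximum height = 12 × 179 = 2148 mm.

2148 mm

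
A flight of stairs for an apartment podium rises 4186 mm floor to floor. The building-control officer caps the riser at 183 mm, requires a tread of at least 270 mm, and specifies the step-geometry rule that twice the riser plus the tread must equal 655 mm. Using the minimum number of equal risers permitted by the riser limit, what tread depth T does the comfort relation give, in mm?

4186 / 183 = 22.87, so 23 risers are needed.
Riser R = 4186 / 23 = 182 mm, within the 183 mm limit.
T = 655 − 2·182 = 291 mm, which satisfies the 270 mm minimum.

291 mm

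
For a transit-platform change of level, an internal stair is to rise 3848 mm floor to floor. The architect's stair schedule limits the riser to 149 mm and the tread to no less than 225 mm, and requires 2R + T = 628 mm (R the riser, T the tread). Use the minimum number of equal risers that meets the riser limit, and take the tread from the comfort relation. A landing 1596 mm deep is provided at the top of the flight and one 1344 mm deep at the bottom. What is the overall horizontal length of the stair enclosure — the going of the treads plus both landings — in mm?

3848 / 149 = 25.83, so 26 risers are needed.
Riser R = 3848 / 26 = 148 mm, within the 149 mm limit.
T = 628 − 2·148 = 332 mm, which satisfies the 225 mm minimum.
26 risers give 25 treads; going = 25 × 332 = 8300 mm.
Add landings: 8300 + 1596 + 1344 = 11240 mm.

11240 mm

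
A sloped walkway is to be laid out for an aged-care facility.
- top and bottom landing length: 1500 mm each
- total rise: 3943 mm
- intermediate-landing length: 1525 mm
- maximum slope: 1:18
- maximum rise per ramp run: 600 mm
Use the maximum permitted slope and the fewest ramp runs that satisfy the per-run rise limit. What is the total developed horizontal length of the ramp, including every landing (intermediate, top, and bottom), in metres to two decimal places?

83.12 m

At most 600 each: 3943/600 = 6.57, giving 7 ramp runs. That means 6 intermediate landings.
Horizontal run for 3943 mm of rise at 1:18 is 3943 × 18 = 70974 mm.
Intermediate landings: 6 × 1525 = 9150 mm.
Top and bottom landings: 2 × 1500 = 3000 mm.
Total = 70974 + 9150 + 3000 = 83124 mm.
= 83.12 m.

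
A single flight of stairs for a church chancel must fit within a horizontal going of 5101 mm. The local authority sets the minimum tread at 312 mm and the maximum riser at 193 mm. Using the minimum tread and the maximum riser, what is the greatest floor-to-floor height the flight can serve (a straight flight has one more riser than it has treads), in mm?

5101 / 312 = 16.35, so 16 treads fit.
Risers = treads + 1 = 17.
Maximum height = 17 × 193 = 3281 mm.

3281 mm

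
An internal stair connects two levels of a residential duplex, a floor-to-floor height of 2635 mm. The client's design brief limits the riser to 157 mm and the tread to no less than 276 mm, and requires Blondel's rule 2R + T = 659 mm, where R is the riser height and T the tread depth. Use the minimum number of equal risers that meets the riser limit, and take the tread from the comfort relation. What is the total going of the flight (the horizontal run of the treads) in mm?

2635 / 157 = 16.78, so 17 risers are needed.
Each riser is 2635/17 = 155 mm (≤ 157 mm).
Tread T = 659 − 2 × 155 = 349 mm (≥ 276 mm).
Treads = 17 − 1 = 16; going = 16 × 349 = 5584 mm.

5584 mm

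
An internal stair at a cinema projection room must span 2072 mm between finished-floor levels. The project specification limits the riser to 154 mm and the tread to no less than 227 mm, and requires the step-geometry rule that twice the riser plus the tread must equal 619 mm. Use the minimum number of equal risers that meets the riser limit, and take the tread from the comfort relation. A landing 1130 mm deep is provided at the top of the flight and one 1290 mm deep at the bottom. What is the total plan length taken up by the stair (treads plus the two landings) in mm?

6619 mm

2072 / 154 = 13.45, so 14 risers are needed.
R = 2072 ÷ 14 = 148 mm.
T = 619 − 2·148 = 323 mm, which satisfies the 227 mm minimum.
14 risers give 13 treads; going = 13 × 323 = 4199 mm.
Add landings: 4199 + 1130 + 1290 = 6619 mm.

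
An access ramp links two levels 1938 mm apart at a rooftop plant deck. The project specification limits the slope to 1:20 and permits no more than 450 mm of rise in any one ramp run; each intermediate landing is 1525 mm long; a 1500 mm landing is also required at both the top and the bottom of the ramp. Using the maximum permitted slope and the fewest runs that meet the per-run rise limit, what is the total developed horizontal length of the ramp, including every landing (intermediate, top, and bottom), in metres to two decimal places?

At most 450 each: 1938/450 = 4.31, giving 5 ramp runs. That means 4 intermediate landings.
Horizontal run for 1938 mm of rise at 1:20 is 1938 × 20 = 38760 mm.
4 intermediate landings contribute 4 × 1525 = 6100 mm.
Top and bottom landings: 2 × 1500 = 3000 mm.
Total = 38760 + 6100 + 3000 = 47860 mm.
= 47.86 m.

47.86 m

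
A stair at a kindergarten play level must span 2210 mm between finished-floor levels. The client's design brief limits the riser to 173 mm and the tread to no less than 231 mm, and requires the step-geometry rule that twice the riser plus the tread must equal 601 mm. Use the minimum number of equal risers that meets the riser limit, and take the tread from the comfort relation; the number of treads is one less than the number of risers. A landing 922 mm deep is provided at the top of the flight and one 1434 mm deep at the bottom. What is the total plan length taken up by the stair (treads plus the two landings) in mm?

5488 mm

⌈2210/173⌉ = 13 risers.
R = 2210 ÷ 13 = 170 mm.
T = 601 − 2·170 = 261 mm, which satisfies the 231 mm minimum.
Treads = 13 − 1 = 12; going = 12 × 261 = 3132 mm.
Add landings: 3132 + 922 + 1434 = 5488 mm.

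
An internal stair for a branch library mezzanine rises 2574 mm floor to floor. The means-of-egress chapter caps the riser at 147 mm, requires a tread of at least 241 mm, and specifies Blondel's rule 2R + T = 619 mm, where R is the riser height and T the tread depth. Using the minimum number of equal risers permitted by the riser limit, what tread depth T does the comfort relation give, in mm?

333 mm

2574 / 147 = 17.510 → round up to 18 risers.
Each riser is 2574/18 = 143 mm (≤ 147 mm).
From 2R + T = 619: T = 619 − 286 = 333 mm.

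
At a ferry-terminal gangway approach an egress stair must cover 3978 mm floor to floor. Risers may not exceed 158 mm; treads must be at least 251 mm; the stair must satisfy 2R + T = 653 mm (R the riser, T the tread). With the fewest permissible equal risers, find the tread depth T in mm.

3978 / 158 = 25.177 → round up to 26 risers.
Riser R = 3978 / 26 = 153 mm, within the 158 mm limit.
From 2R + T = 653: T = 653 − 306 = 347 mm.

347 mm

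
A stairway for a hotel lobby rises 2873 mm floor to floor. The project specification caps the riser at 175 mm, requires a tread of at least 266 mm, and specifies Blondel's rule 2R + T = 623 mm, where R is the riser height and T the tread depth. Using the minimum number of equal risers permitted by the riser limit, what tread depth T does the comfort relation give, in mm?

285 mm

2873 / 175 = 16.42, so 17 risers are needed.
R = 2873 ÷ 17 = 169 mm.
T = 623 − 2·169 = 285 mm, which satisfies the 266 mm minimum.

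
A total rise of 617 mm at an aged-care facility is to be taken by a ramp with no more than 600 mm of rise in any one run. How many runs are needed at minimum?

2 runs

617 / 600 = 1.03, so 2 ramp runs are needed.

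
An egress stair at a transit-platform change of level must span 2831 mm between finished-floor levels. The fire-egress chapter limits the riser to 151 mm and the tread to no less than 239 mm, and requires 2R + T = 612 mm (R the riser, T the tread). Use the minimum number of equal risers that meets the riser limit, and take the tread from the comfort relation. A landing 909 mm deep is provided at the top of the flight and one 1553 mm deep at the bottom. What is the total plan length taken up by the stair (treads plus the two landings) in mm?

2831 / 151 = 18.75, so 19 risers are needed.
R = 2831 ÷ 19 = 149 mm.
Tread T = 612 − 2 × 149 = 314 mm (≥ 239 mm).
Going = (19 − 1) × 314 = 5652 mm.
Add landings: 5652 + 909 + 1553 = 8114 mm.

8114 mm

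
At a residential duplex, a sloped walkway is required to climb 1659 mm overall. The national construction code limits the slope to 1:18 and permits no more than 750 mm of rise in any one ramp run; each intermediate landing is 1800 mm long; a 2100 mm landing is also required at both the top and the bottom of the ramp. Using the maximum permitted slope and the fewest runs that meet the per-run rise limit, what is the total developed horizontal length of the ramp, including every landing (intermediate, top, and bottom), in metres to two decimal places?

37.66 m

1659 / 750 = 2.21, so 3 ramp runs are needed. That means 2 intermediate landings.
Horizontal run for 1659 mm of rise at 1:18 is 1659 × 18 = 29862 mm.
Intermediate landings: 2 × 1800 = 3600 mm.
Top and bottom landings: 2 × 2100 = 4200 mm.
Total = 29862 + 3600 + 4200 = 37662 mm.
= 37.66 m.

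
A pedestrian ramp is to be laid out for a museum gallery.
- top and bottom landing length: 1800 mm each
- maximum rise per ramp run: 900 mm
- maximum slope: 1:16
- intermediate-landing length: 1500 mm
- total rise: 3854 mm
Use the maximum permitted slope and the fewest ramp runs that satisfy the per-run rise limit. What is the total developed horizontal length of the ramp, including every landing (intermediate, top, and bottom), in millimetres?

71264 mm

3854 / 900 = 4.282 → round up to 5 ramp runs. That means 4 intermediate landings.
Ramp run (horizontal) at 1:16: 3854 × 16 = 61664 mm.
4 intermediate landings contribute 4 × 1500 = 6000 mm.
Top and bottom landings: 2 × 1800 = 3600 mm.
Total = 61664 + 6000 + 3600 = 71264 mm.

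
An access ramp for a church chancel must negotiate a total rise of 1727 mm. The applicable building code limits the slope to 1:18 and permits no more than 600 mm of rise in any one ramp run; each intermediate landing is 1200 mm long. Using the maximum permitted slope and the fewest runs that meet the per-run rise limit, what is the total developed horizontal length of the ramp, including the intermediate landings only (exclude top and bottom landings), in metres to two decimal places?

1727 / 600 = 2.878 → round up to 3 ramp runs. That means 2 intermediate landings.
Ramp run (horizontal) at 1:18: 1727 × 18 = 31086 mm.
2 intermediate landings contribute 2 × 1200 = 2400 mm.
Developed length = 31086 + 2400 = 33486 mm.
= 33.49 m.

33.49 m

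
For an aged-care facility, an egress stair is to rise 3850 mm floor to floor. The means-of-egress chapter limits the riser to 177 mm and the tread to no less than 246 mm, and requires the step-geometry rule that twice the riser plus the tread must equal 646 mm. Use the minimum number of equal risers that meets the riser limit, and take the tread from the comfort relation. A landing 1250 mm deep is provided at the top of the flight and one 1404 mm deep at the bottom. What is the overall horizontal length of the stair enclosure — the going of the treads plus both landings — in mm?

3850 / 177 = 21.75, so 22 risers are needed.
Each riser is 3850/22 = 175 mm (≤ 177 mm).
T = 646 − 2·175 = 296 mm, which satisfies the 246 mm minimum.
22 risers give 21 treads; going = 21 × 296 = 6216 mm.
Add landings: 6216 + 1250 + 1404 = 8870 mm.

8870 mm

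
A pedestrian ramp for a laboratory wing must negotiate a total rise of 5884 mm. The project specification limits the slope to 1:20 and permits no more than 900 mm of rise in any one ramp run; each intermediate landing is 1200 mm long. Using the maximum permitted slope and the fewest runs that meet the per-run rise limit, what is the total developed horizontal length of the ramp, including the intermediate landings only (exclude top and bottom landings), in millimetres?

At most 900 each: 5884/900 = 6.54, giving 7 ramp runs. That means 6 intermediate landings.
Ramp run (horizontal) at 1:20: 5884 × 20 = 117680 mm.
Intermediate landings: 6 × 1200 = 7200 mm.
Total developed length = 117680 + 7200 = 124880 mm.

124880 mm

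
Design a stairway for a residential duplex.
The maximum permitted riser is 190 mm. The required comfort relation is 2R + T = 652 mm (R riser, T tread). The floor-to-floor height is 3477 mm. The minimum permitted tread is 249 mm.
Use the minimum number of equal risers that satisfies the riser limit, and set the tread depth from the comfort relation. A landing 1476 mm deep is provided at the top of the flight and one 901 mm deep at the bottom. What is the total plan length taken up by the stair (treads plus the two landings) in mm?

3477 / 190 = 18.300 → round up to 19 risers.
R = 3477 ÷ 19 = 183 mm.
Tread T = 652 − 2 × 183 = 286 mm (≥ 249 mm).
Going = (19 − 1) × 286 = 5148 mm.
Enclosure = 5148 + 1476 + 901 = 7525 mm.

7525 mm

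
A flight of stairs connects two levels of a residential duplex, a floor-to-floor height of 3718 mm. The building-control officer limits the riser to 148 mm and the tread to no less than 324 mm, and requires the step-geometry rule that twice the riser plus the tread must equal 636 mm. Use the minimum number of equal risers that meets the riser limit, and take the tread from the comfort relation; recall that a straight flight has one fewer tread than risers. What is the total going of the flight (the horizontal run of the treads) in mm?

8750 mm

3718 / 148 = 25.122 → round up to 26 risers.
R = 3718 ÷ 26 = 143 mm.
From 2R + T = 636: T = 636 − 286 = 350 mm.
Treads = 26 − 1 = 25; going = 25 × 350 = 8750 mm.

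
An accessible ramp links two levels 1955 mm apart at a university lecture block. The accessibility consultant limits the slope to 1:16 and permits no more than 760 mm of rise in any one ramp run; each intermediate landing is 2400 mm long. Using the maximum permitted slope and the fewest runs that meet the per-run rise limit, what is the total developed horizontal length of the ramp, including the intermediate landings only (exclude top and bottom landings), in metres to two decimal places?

36.08 m

At most 760 each: 1955/760 = 2.57, giving 3 ramp runs. That means 2 intermediate landings.
Horizontal run for 1955 mm of rise at 1:16 is 1955 × 16 = 31280 mm.
Intermediate landings: 2 × 2400 = 4800 mm.
Total developed length = 31280 + 4800 = 36080 mm.
= 36.08 m.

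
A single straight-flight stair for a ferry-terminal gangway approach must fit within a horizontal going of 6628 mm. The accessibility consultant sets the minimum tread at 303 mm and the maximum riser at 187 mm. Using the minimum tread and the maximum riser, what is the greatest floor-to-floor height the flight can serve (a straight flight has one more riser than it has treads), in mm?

4114 mm

6628 / 303 = 21.87, so 21 treads fit.
Risers = treads + 1 = 22.
Maximum height = 22 × 187 = 4114 mm.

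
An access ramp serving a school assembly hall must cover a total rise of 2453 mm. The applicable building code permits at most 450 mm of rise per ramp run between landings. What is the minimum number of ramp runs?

6 runs

⌈2453/450⌉ = 6 ramp runs.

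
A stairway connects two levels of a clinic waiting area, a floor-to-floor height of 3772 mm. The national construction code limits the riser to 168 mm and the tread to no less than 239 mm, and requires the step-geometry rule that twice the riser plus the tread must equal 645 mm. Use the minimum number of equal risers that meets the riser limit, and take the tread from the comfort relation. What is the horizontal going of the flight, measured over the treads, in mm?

6974 mm

3772 / 168 = 22.452 → round up to 23 risers.
Each riser is 3772/23 = 164 mm (≤ 168 mm).
T = 645 − 2·164 = 317 mm, which satisfies the 239 mm minimum.
Going = (23 − 1) × 317 = 6974 mm.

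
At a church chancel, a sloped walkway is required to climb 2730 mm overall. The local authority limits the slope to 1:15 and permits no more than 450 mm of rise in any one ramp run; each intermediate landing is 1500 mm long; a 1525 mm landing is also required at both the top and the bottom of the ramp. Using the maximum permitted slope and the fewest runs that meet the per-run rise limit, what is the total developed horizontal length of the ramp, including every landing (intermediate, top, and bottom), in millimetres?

53000 mm

At most 450 each: 2730/450 = 6.07, giving 7 ramp runs. That means 6 intermediate landings.
Ramp run (horizontal) at 1:15: 2730 × 15 = 40950 mm.
6 intermediate landings contribute 6 × 1500 = 9000 mm.
Top and bottom landings: 2 × 1525 = 3050 mm.
Total = 40950 + 9000 + 3050 = 53000 mm.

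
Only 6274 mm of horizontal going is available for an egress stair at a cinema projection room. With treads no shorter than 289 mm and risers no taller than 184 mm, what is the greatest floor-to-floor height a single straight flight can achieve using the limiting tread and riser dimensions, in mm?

4048 mm

6274 / 289 = 21.71, so 21 treads fit.
Risers = treads + 1 = 22.
Maximum height = 22 × 184 = 4048 mm.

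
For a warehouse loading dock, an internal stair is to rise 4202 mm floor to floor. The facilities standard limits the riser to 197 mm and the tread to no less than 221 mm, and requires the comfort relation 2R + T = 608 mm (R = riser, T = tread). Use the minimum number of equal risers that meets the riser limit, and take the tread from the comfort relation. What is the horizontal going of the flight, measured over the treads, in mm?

4746 mm

4202 / 197 = 21.330 → round up to 22 risers.
R = 4202 ÷ 22 = 191 mm.
T = 608 − 2·191 = 226 mm, which satisfies the 221 mm minimum.
Treads = 22 − 1 = 21; going = 21 × 226 = 4746 mm.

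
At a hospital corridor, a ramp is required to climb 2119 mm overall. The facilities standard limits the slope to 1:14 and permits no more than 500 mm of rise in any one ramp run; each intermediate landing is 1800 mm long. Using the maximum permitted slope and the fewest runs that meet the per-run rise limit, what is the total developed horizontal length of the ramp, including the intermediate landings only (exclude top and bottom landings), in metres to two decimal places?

36.87 m

2119 / 500 = 4.24, so 5 ramp runs are needed. That means 4 intermediate landings.
Ramp run (horizontal) at 1:14: 2119 × 14 = 29666 mm.
4 intermediate landings contribute 4 × 1800 = 7200 mm.
Developed length = 29666 + 7200 = 36866 mm.
= 36.87 m.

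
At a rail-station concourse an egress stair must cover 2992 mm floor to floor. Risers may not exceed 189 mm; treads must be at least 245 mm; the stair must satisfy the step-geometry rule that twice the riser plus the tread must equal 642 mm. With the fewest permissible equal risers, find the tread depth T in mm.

268 mm

⌈2992/189⌉ = 16 risers.
Each riser is 2992/16 = 187 mm (≤ 189 mm).
From 2R + T = 642: T = 642 − 374 = 268 mm.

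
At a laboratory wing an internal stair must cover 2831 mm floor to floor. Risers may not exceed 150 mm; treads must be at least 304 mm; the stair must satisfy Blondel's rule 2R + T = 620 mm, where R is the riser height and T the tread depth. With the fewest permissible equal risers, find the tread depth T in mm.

⌈2831/150⌉ = 19 risers.
R = 2831 ÷ 19 = 149 mm.
From 2R + T = 620: T = 620 − 298 = 322 mm.

322 mm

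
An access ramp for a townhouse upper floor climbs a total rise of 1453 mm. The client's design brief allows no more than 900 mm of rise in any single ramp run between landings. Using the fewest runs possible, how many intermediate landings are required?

1453 / 900 = 1.61, so 2 ramp runs are needed.
2 runs are separated by 1 intermediate landings.

1 intermediate landings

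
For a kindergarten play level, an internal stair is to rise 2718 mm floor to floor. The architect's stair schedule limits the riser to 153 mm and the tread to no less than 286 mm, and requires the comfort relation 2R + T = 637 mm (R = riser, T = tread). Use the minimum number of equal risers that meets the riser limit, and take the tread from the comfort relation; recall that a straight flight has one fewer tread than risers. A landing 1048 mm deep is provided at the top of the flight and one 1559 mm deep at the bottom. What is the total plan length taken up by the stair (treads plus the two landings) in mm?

8302 mm

At most 153 each: 2718/153 = 17.76, giving 18 risers.
Riser R = 2718 / 18 = 151 mm, within the 153 mm limit.
Tread T = 637 − 2 × 151 = 335 mm (≥ 286 mm).
Treads = 18 − 1 = 17; going = 17 × 335 = 5695 mm.
Enclosure = 5695 + 1048 + 1559 = 8302 mm.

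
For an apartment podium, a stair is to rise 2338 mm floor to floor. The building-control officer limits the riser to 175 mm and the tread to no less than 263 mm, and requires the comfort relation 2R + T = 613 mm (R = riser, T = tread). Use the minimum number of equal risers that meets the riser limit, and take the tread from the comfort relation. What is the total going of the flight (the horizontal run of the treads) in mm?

3627 mm

At most 175 each: 2338/175 = 13.36, giving 14 risers.
R = 2338 ÷ 14 = 167 mm.
From 2R + T = 613: T = 613 − 334 = 279 mm.
Treads = 14 − 1 = 13; going = 13 × 279 = 3627 mm.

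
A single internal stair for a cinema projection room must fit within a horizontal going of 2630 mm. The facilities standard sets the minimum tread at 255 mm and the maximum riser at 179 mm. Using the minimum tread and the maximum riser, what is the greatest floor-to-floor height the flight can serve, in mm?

Treads that fit: ⌊2630 / 255⌋ = 10.
Risers = treads + 1 = 11.
Maximum height = 11 × 179 = 1969 mm.

1969 mm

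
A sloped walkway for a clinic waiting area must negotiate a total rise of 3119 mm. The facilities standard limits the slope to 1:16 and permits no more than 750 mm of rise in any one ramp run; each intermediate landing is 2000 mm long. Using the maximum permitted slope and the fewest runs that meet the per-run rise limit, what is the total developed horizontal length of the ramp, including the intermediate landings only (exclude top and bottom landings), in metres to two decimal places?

57.90 m

At most 750 each: 3119/750 = 4.16, giving 5 ramp runs. That means 4 intermediate landings.
Ramp run (horizontal) at 1:16: 3119 × 16 = 49904 mm.
Intermediate landings: 4 × 2000 = 8000 mm.
Total developed length = 49904 + 8000 = 57904 mm.
= 57.90 m.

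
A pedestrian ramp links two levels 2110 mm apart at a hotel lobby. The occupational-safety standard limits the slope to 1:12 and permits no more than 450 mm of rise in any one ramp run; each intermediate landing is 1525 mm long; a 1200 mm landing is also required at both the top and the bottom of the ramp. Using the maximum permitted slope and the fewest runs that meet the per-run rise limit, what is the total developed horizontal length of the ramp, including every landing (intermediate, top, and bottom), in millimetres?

At most 450 each: 2110/450 = 4.69, giving 5 ramp runs. That means 4 intermediate landings.
Horizontal run for 2110 mm of rise at 1:12 is 2110 × 12 = 25320 mm.
4 intermediate landings contribute 4 × 1525 = 6100 mm.
Top and bottom landings: 2 × 1200 = 2400 mm.
Total = 25320 + 6100 + 2400 = 33820 mm.

33820 mm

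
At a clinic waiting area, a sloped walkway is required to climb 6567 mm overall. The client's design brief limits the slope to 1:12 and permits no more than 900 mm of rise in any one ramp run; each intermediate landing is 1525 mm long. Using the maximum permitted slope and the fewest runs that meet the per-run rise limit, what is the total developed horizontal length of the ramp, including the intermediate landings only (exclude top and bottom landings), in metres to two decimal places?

⌈6567/900⌉ = 8 ramp runs. That means 7 intermediate landings.
Ramp run (horizontal) at 1:12: 6567 × 12 = 78804 mm.
Intermediate landings: 7 × 1525 = 10675 mm.
Total developed length = 78804 + 10675 = 89479 mm.
= 89.48 m.

89.48 m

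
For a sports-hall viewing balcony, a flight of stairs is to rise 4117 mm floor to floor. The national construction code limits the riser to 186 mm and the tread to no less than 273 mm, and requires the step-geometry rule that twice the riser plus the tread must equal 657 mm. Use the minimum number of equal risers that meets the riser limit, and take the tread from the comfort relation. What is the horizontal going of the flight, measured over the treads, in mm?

6578 mm

⌈4117/186⌉ = 23 risers.
Riser R = 4117 / 23 = 179 mm, within the 186 mm limit.
From 2R + T = 657: T = 657 − 358 = 299 mm.
Treads = 23 − 1 = 22; going = 22 × 299 = 6578 mm.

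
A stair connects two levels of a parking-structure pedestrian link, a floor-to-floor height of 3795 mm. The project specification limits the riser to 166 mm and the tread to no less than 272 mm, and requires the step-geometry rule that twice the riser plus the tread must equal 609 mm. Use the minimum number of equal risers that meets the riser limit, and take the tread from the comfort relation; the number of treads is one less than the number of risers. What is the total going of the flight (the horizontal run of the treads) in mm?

6138 mm

3795 / 166 = 22.86, so 23 risers are needed.
Riser R = 3795 / 23 = 165 mm, within the 166 mm limit.
From 2R + T = 609: T = 609 − 330 = 279 mm.
Treads = 23 − 1 = 22; going = 22 × 279 = 6138 mm.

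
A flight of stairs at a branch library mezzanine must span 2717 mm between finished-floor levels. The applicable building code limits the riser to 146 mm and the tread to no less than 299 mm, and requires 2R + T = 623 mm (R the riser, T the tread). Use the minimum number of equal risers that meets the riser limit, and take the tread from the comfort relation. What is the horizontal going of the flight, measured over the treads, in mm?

6066 mm

At most 146 each: 2717/146 = 18.61, giving 19 risers.
Riser R = 2717 / 19 = 143 mm, within the 146 mm limit.
Tread T = 623 − 2 × 143 = 337 mm (≥ 299 mm).
Treads = 19 − 1 = 18; going = 18 × 337 = 6066 mm.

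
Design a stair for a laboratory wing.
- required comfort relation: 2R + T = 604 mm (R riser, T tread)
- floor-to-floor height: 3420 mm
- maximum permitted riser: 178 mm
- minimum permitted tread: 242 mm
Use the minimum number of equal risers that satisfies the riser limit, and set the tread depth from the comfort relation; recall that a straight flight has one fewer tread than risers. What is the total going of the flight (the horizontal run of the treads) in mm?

4978 mm

3420 / 178 = 19.213 → round up to 20 risers.
Riser R = 3420 / 20 = 171 mm, within the 178 mm limit.
T = 604 − 2·171 = 262 mm, which satisfies the 242 mm minimum.
Treads = 20 − 1 = 19; going = 19 × 262 = 4978 mm.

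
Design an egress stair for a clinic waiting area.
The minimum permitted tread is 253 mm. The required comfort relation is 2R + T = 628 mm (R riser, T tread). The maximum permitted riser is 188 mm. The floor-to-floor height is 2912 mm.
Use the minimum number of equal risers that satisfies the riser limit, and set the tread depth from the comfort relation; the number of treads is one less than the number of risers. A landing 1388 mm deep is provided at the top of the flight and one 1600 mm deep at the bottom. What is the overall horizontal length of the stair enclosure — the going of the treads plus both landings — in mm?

6948 mm

2912 / 188 = 15.489 → round up to 16 risers.
R = 2912 ÷ 16 = 182 mm.
Tread T = 628 − 2 × 182 = 264 mm (≥ 253 mm).
Treads = 16 − 1 = 15; going = 15 × 264 = 3960 mm.
Enclosure = 3960 + 1388 + 1600 = 6948 mm.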